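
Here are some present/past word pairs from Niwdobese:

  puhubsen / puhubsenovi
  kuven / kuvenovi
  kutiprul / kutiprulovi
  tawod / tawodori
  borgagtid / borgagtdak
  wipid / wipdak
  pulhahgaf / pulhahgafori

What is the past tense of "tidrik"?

borgagtid and tawod both end in -d yet inflect differently (borgagtdak, tawodori), so the final letter is not what conditions the rule; the last vowel is.
"tidrik" has last vowel 'i'. The stems whose last vowel is 'i' (borgagtid → borgagtdak, wipid → wipdak) delete the last vowel and add -ak.
The other patterns: stems whose last vowel is 'e' or 'u' add -ovi; stems whose last vowel is 'a' or 'o' add -ori.
So tidrik → tidrkak.

tidrkak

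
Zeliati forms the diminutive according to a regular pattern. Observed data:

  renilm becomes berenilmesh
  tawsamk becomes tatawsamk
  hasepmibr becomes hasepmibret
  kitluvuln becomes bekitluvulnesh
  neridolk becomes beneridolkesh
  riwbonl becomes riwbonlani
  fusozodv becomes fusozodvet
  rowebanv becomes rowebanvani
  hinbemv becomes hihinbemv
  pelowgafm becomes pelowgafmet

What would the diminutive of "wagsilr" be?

rowebanv and hinbemv both end in -v yet inflect differently (rowebanvani, hihinbemv), so the final letter is not what conditions the rule; the second-to-last letter is.
"wagsilr" has second-to-last letter 'l'. The stems whose second-to-last letter is 'l' (neridolk → beneridolkesh, kitluvuln → bekitluvulnesh, renilm → berenilmesh) add be- … -esh around the stem.
So wagsilr → bewagsilresh.

bewagsilresh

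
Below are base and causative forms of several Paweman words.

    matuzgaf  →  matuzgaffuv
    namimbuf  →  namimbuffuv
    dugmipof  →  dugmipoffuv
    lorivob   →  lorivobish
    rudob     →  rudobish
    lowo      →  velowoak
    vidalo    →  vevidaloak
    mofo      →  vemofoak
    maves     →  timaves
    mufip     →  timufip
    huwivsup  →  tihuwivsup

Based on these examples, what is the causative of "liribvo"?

veliribvoak

dugmipof and lorivob both have last vowel 'o' yet inflect differently (dugmipoffuv, lorivobish), so the last vowel is not what conditions the rule; the final letter is.
"liribvo" ends in -o. The stems ending in -o (lowo → velowoak, vidalo → vevidaloak, mofo → vemofoak) add ve- … -ak around the stem.
The other patterns: stems ending in -f double the final consonant and add -uv; stems ending in -b add -ish; stems ending in -p or -s add the prefix ti-.
So liribvo → veliribvoak.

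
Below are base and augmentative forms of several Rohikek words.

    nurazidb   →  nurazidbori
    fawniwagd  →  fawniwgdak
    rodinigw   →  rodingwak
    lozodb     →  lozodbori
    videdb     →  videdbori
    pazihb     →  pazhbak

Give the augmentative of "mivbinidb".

lozodb and pazihb both end in -b yet inflect differently (lozodbori, pazhbak), so the final letter is not what conditions the rule; the second-to-last letter is.
"mivbinidb" has second-to-last letter 'd'. The stems whose second-to-last letter is 'd' (lozodb → lozodbori, videdb → videdbori, nurazidb → nurazidbori) add -ori.
The other pattern: stems whose second-to-last letter is 'g' or 'h' delete the last vowel and add -ak.
So mivbinidb → mivbinidbori.

mivbinidbori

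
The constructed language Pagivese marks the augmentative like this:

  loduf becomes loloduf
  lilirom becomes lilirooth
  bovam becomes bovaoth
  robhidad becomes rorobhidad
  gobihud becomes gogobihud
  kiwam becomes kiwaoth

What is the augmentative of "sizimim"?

sizimioth

"sizimim" ends in -m. The stems ending in -m (kiwam → kiwaoth, lilirom → lilirooth, bovam → bovaoth) drop the final letter and add -oth.
The other pattern: stems ending in -d or -f repeat the first consonant+vowel as a prefix.
So sizimim → sizimioth.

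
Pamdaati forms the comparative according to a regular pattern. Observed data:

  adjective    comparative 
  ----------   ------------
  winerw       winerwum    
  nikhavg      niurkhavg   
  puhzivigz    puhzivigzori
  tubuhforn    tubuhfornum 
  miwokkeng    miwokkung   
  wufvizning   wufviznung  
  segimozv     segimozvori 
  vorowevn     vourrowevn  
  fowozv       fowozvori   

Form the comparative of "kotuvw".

kourtuvw

"kotuvw" has second-to-last letter 'v'. The stems whose second-to-last letter is 'v' (nikhavg → niurkhavg, vorowevn → vourrowevn) insert -ur- after the first vowel.
The other patterns: stems whose second-to-last letter is 'n' change the last vowel to 'u'; stems whose second-to-last letter is 'r' add -um; stems whose second-to-last letter is 'g' or 'z' add -ori.
So kotuvw → kourtuvw.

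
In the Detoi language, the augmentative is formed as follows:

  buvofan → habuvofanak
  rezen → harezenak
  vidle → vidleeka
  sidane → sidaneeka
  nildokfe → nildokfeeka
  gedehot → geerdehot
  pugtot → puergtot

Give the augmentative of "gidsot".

gierdsot

"gidsot" ends in -t. The stems ending in -t (gedehot → geerdehot, pugtot → puergtot) insert -er- after the first vowel.
So gidsot → gierdsot.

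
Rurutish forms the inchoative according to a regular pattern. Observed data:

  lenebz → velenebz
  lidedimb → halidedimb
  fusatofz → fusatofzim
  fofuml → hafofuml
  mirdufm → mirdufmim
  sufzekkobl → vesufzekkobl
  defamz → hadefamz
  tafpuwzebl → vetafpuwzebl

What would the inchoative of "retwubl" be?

veretwubl

defamz and fusatofz both end in -z yet inflect differently (hadefamz, fusatofzim), so the final letter is not what conditions the rule; the second-to-last letter is.
"retwubl" has second-to-last letter 'b'. The stems whose second-to-last letter is 'b' (tafpuwzebl → vetafpuwzebl, lenebz → velenebz, sufzekkobl → vesufzekkobl) add the prefix ve-.
The other patterns: stems whose second-to-last letter is 'm' add the prefix ha-; stems whose second-to-last letter is 'f' add -im.
So retwubl → veretwubl.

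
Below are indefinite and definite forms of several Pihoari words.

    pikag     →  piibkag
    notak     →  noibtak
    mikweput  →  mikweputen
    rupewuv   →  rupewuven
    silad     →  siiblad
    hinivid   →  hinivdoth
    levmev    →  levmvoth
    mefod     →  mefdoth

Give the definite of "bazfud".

silad and mefod both end in -d yet inflect differently (siiblad, mefdoth), so the final letter is not what conditions the rule; the last vowel is.
"bazfud" has last vowel 'u'. The stems whose last vowel is 'u' (mikweput → mikweputen, rupewuv → rupewuven) add -en.
So bazfud → bazfuden.

bazfuden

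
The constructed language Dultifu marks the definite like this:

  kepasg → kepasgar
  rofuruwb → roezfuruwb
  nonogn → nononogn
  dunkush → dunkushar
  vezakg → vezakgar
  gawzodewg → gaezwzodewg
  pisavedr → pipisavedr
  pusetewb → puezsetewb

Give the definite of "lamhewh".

kepasg and gawzodewg both end in -g yet inflect differently (kepasgar, gaezwzodewg), so the final letter is not what conditions the rule; the second-to-last letter is.
"lamhewh" has second-to-last letter 'w'. The stems whose second-to-last letter is 'w' (rofuruwb → roezfuruwb, pusetewb → puezsetewb, gawzodewg → gaezwzodewg) insert -ez- after the first vowel.
The other patterns: stems whose second-to-last letter is 'k' or 's' add -ar; stems whose second-to-last letter is 'd' or 'g' repeat the first consonant+vowel as a prefix.
So lamhewh → laezmhewh.

laezmhewh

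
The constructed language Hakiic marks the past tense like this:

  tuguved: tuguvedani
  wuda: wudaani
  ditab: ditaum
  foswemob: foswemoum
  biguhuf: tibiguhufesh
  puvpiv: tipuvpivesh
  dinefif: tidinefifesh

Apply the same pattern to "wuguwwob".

wuguwwoum

wuda and ditab both have last vowel 'a' yet inflect differently (wudaani, ditaum), so the last vowel is not what conditions the rule; the final letter is.
"wuguwwob" ends in -b. The stems ending in -b (ditab → ditaum, foswemob → foswemoum) drop the final letter and add -um.
So wuguwwob → wuguwwoum.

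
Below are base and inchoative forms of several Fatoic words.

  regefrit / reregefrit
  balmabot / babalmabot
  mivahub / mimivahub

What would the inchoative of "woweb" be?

Every pair shown (regefrit → reregefrit, balmabot → babalmabot, mivahub → mimivahub) follows the same rule: repeat the first consonant+vowel as a prefix.
So woweb → wowoweb.

wowoweb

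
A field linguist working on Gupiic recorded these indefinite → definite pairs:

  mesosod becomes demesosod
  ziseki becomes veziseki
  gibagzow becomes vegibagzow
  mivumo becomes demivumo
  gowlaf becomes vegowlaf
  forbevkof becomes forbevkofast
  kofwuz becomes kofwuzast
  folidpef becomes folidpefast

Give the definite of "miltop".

"miltop" begins with m-. The stems beginning with m- (mesosod → demesosod, mivumo → demivumo) add the prefix de-.
The other patterns: stems beginning with f- or k- add -ast; stems beginning with g- or z- add the prefix ve-.
So miltop → demiltop.

demiltop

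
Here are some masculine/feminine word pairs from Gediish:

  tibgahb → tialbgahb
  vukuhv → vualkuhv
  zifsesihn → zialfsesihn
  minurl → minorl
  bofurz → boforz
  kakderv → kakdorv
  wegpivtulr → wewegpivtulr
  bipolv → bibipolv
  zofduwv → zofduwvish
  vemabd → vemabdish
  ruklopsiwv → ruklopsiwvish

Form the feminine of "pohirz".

vukuhv and kakderv both end in -v yet inflect differently (vualkuhv, kakdorv), so the final letter is not what conditions the rule; the second-to-last letter is.
"pohirz" has second-to-last letter 'r'. The stems whose second-to-last letter is 'r' (minurl → minorl, bofurz → boforz, kakderv → kakdorv) change the last vowel to 'o'.
So pohirz → pohorz.

pohorz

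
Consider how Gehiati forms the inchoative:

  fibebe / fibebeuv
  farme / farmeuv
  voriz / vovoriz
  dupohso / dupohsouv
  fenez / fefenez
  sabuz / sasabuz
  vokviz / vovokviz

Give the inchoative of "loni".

farme and fenez both have last vowel 'e' yet inflect differently (farmeuv, fefenez), so the last vowel is not what conditions the rule; whether the stem ends in a vowel or a consonant is.
"loni" ends in a vowel. The stems ending in a vowel (farme → farmeuv, dupohso → dupohsouv, fibebe → fibebeuv) add -uv.
The other pattern: stems ending in a consonant repeat the first consonant+vowel as a prefix.
So loni → loniuv.

loniuv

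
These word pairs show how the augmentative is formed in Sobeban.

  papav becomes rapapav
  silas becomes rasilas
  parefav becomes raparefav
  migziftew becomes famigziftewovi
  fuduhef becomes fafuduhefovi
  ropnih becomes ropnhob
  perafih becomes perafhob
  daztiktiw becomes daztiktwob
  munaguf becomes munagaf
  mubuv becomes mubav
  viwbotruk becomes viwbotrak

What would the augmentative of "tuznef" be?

fatuznefovi

migziftew and daztiktiw both end in -w yet inflect differently (famigziftewovi, daztiktwob), so the final letter is not what conditions the rule; the last vowel is.
"tuznef" has last vowel 'e'. The stems whose last vowel is 'e' (migziftew → famigziftewovi, fuduhef → fafuduhefovi) add fa- … -ovi around the stem.
The other patterns: stems whose last vowel is 'a' add the prefix ra-; stems whose last vowel is 'i' delete the last vowel and add -ob; stems whose last vowel is 'u' change the last vowel to 'a'.
So tuznef → fatuznefovi.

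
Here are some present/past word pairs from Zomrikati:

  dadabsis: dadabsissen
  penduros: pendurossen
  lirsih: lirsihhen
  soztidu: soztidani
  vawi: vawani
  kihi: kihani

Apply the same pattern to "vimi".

"vimi" ends in a vowel. The stems ending in a vowel (vawi → vawani, kihi → kihani, soztidu → soztidani) drop the final letter and add -ani.
The other pattern: stems ending in a consonant double the final consonant and add -en.
So vimi → vimani.

vimani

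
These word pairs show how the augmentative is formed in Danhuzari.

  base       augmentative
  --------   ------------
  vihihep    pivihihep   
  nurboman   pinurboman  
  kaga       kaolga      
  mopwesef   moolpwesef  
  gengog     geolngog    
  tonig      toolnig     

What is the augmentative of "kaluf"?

"kaluf" ends in -f. The one such stem in the data (mopwesef → moolpwesef) inserts -ol- after the first vowel (as do tonig, gengog), so the same rule applies.
The other pattern: stems ending in -n or -p add the prefix pi-.
So kaluf → kaolluf.

kaolluf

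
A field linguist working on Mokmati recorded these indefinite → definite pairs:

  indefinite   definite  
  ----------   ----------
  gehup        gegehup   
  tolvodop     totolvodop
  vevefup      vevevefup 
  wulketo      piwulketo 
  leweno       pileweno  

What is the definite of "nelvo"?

pinelvo

tolvodop and wulketo both have last vowel 'o' yet inflect differently (totolvodop, piwulketo), so the last vowel is not what conditions the rule; the final letter is.
"nelvo" ends in -o. The stems ending in -o (wulketo → piwulketo, leweno → pileweno) add the prefix pi-.
The other pattern: stems ending in -p repeat the first consonant+vowel as a prefix.
So nelvo → pinelvo.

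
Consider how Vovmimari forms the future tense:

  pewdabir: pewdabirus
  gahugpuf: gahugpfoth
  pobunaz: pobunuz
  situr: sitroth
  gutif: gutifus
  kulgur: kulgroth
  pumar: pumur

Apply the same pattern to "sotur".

sotroth

kulgur and pewdabir both end in -r yet inflect differently (kulgroth, pewdabirus), so the final letter is not what conditions the rule; the last vowel is.
"sotur" has last vowel 'u'. The stems whose last vowel is 'u' (kulgur → kulgroth, gahugpuf → gahugpfoth, situr → sitroth) delete the last vowel and add -oth.
So sotur → sotroth.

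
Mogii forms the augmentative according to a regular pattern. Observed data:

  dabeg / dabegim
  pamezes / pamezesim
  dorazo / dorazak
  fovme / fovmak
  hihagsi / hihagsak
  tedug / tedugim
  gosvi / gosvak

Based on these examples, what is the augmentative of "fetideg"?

fetidegim

"fetideg" ends in a consonant. The stems ending in a consonant (dabeg → dabegim, tedug → tedugim, pamezes → pamezesim) add -im.
The other pattern: stems ending in a vowel drop the final letter and add -ak.
So fetideg → fetidegim.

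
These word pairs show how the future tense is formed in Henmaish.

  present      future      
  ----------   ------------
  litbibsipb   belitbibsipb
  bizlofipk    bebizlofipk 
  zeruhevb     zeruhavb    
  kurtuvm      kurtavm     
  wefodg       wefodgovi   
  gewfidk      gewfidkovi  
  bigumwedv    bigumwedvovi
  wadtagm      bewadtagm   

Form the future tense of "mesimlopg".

bemesimlopg

gewfidk and bizlofipk both end in -k yet inflect differently (gewfidkovi, bebizlofipk), so the final letter is not what conditions the rule; the second-to-last letter is.
"mesimlopg" has second-to-last letter 'p'. The stems whose second-to-last letter is 'p' (bizlofipk → bebizlofipk, litbibsipb → belitbibsipb) add the prefix be-.
The other patterns: stems whose second-to-last letter is 'd' add -ovi; stems whose second-to-last letter is 'v' change the last vowel to 'a'.
So mesimlopg → bemesimlopg.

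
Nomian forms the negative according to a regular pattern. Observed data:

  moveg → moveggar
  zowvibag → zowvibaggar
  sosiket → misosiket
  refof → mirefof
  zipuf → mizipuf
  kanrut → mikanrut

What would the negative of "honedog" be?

moveg and sosiket both have last vowel 'e' yet inflect differently (moveggar, misosiket), so the last vowel is not what conditions the rule; the final letter is.
"honedog" ends in -g. The stems ending in -g (moveg → moveggar, zowvibag → zowvibaggar) double the final consonant and add -ar.
The other pattern: stems ending in -f or -t add the prefix mi-.
So honedog → honedoggar.

honedoggar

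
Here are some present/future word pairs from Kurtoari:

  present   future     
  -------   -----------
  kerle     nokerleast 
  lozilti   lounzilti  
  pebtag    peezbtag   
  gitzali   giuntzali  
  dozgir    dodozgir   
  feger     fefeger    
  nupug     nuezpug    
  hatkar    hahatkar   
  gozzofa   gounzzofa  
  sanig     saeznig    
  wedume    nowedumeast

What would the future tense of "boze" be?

nobozeast

pebtag and hatkar both have last vowel 'a' yet inflect differently (peezbtag, hahatkar), so the last vowel is not what conditions the rule; the final letter is.
"boze" ends in -e. The stems ending in -e (wedume → nowedumeast, kerle → nokerleast) add no- … -ast around the stem.
The other patterns: stems ending in -g insert -ez- after the first vowel; stems ending in -r repeat the first consonant+vowel as a prefix; stems ending in -a or -i insert -un- after the first vowel.
So boze → nobozeast.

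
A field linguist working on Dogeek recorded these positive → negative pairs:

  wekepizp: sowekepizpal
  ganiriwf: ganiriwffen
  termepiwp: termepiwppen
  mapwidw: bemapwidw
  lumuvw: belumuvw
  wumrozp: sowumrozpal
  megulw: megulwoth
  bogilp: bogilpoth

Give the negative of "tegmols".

tegmolsoth

termepiwp and wekepizp both end in -p yet inflect differently (termepiwppen, sowekepizpal), so the final letter is not what conditions the rule; the second-to-last letter is.
"tegmols" has second-to-last letter 'l'. The stems whose second-to-last letter is 'l' (megulw → megulwoth, bogilp → bogilpoth) add -oth.
So tegmols → tegmolsoth.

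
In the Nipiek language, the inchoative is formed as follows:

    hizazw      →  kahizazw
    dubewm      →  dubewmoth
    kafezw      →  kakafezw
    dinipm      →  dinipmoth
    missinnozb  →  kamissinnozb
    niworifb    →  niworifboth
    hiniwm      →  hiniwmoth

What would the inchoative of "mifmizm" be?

"mifmizm" has second-to-last letter 'z'. The stems whose second-to-last letter is 'z' (kafezw → kakafezw, missinnozb → kamissinnozb, hizazw → kahizazw) add the prefix ka-.
The other pattern: stems whose second-to-last letter is 'f', 'p' or 'w' add -oth.
So mifmizm → kamifmizm.

kamifmizm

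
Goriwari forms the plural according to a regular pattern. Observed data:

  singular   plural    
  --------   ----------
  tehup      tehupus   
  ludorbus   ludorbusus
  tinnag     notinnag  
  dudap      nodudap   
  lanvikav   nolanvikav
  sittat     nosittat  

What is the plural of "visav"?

dudap and tehup both end in -p yet inflect differently (nodudap, tehupus), so the final letter is not what conditions the rule; the last vowel is.
"visav" has last vowel 'a'. The stems whose last vowel is 'a' (sittat → nosittat, lanvikav → nolanvikav, tinnag → notinnag) add the prefix no-.
So visav → novisav.

novisav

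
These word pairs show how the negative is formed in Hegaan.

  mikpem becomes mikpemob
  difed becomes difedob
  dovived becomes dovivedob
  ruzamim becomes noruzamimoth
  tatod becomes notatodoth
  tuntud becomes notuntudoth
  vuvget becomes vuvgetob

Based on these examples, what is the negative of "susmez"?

"susmez" has last vowel 'e'. The stems whose last vowel is 'e' (vuvget → vuvgetob, dovived → dovivedob, mikpem → mikpemob) add -ob.
So susmez → susmezob.

susmezob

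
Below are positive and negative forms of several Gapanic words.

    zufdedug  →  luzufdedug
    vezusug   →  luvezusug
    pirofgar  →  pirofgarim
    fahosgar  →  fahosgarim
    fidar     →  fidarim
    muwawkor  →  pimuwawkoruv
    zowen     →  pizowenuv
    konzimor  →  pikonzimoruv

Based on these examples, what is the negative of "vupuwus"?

luvupuwus

"vupuwus" has last vowel 'u'. The stems whose last vowel is 'u' (zufdedug → luzufdedug, vezusug → luvezusug) add the prefix lu-.
So vupuwus → luvupuwus.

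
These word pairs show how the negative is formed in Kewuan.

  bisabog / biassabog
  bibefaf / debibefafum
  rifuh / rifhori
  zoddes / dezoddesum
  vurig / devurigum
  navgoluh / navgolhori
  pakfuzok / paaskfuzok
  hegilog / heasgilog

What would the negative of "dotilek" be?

hegilog and vurig both end in -g yet inflect differently (heasgilog, devurigum), so the final letter is not what conditions the rule; the last vowel is.
"dotilek" has last vowel 'e'. The one such stem in the data (zoddes → dezoddesum) adds de- … -um around the stem, so the same rule applies.
The other patterns: stems whose last vowel is 'o' insert -as- after the first vowel; stems whose last vowel is 'u' delete the last vowel and add -ori.
So dotilek → dedotilekum.

dedotilekum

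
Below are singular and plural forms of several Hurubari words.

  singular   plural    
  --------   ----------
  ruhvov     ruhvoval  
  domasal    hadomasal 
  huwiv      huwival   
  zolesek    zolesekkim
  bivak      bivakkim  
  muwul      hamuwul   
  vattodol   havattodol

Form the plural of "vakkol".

domasal and bivak both have last vowel 'a' yet inflect differently (hadomasal, bivakkim), so the last vowel is not what conditions the rule; the final letter is.
"vakkol" ends in -l. The stems ending in -l (muwul → hamuwul, vattodol → havattodol, domasal → hadomasal) add the prefix ha-.
The other patterns: stems ending in -k double the final consonant and add -im; stems ending in -v add -al.
So vakkol → havakkol.

havakkol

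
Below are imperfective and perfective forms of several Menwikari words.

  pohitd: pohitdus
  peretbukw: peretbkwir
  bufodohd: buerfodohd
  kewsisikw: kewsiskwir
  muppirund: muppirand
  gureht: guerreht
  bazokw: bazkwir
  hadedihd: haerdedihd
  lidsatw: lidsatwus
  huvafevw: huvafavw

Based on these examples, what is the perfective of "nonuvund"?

"nonuvund" has second-to-last letter 'n'. The one such stem in the data (muppirund → muppirand) changes the last vowel to 'a' (as does huvafevw), so the same rule applies.
So nonuvund → nonuvand.

nonuvand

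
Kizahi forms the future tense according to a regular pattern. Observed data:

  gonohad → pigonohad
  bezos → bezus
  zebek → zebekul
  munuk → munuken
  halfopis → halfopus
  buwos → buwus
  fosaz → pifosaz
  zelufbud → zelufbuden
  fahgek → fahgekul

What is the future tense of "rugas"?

pirugas

munuk and zebek both end in -k yet inflect differently (munuken, zebekul), so the final letter is not what conditions the rule; the last vowel is.
"rugas" has last vowel 'a'. The stems whose last vowel is 'a' (fosaz → pifosaz, gonohad → pigonohad) add the prefix pi-.
So rugas → pirugas.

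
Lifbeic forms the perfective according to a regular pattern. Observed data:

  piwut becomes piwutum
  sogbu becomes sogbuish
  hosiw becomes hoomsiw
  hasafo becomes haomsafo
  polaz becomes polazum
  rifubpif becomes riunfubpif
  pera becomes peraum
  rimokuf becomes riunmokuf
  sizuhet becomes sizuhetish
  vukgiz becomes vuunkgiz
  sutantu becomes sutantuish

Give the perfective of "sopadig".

sopadigish

sizuhet and piwut both end in -t yet inflect differently (sizuhetish, piwutum), so the final letter is not what conditions the rule; the first letter is.
"sopadig" begins with s-. The stems beginning with s- (sogbu → sogbuish, sutantu → sutantuish, sizuhet → sizuhetish) add -ish.
The other patterns: stems beginning with h- insert -om- after the first vowel; stems beginning with p- add -um; stems beginning with r- or v- insert -un- after the first vowel.
So sopadig → sopadigish.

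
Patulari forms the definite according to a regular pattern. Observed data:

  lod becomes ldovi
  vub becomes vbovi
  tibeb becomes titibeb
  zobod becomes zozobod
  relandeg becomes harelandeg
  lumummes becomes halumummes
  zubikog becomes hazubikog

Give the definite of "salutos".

hasalutos

vub and tibeb both end in -b yet inflect differently (vbovi, titibeb), so the final letter is not what conditions the rule; the number of vowels is.
"salutos" has 3 vowels. The stems with 3 vowels (relandeg → harelandeg, lumummes → halumummes, zubikog → hazubikog) add the prefix ha-.
The other patterns: stems with 1 vowel delete the last vowel and add -ovi; stems with 2 vowels repeat the first consonant+vowel as a prefix.
So salutos → hasalutos.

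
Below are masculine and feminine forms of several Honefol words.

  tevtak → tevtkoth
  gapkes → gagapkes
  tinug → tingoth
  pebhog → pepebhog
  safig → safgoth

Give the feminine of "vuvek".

"vuvek" has last vowel 'e'. The one such stem in the data (gapkes → gagapkes) repeats the first consonant+vowel as a prefix (as does pebhog), so the same rule applies.
So vuvek → vuvuvek.

vuvuvek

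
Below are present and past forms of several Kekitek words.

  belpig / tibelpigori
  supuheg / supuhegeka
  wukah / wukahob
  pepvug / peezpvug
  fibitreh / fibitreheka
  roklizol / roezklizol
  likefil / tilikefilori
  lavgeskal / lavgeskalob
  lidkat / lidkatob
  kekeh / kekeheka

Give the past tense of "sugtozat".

roklizol and likefil both end in -l yet inflect differently (roezklizol, tilikefilori), so the final letter is not what conditions the rule; the last vowel is.
"sugtozat" has last vowel 'a'. The stems whose last vowel is 'a' (lidkat → lidkatob, wukah → wukahob, lavgeskal → lavgeskalob) add -ob.
So sugtozat → sugtozatob.

sugtozatob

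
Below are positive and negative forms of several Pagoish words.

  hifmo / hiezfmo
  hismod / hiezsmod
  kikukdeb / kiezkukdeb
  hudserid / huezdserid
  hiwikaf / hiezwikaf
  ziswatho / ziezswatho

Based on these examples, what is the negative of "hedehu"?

heezdehu

Every pair shown (hifmo → hiezfmo, hismod → hiezsmod, kikukdeb → kiezkukdeb, …) follows the same rule: insert -ez- after the first vowel.
So hedehu → heezdehu.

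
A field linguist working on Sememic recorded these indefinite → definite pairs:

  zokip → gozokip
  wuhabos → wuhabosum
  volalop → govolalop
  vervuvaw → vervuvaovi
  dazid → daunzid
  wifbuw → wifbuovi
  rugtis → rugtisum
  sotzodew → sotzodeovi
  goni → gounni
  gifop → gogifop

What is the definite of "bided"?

"bided" ends in -d. The one such stem in the data (dazid → daunzid) inserts -un- after the first vowel (as does goni), so the same rule applies.
So bided → biunded.

biunded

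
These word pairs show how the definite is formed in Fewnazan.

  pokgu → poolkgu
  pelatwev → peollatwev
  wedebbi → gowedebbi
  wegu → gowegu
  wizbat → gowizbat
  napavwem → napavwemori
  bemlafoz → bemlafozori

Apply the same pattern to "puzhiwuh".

pokgu and wegu both end in -u yet inflect differently (poolkgu, gowegu), so the final letter is not what conditions the rule; the first letter is.
"puzhiwuh" begins with p-. The stems beginning with p- (pokgu → poolkgu, pelatwev → peollatwev) insert -ol- after the first vowel.
The other patterns: stems beginning with w- add the prefix go-; stems beginning with b- or n- add -ori.
So puzhiwuh → puolzhiwuh.

puolzhiwuh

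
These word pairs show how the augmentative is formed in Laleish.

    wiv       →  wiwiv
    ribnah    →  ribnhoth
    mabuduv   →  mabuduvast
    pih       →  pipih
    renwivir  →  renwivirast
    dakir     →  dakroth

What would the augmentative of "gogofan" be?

pih and ribnah both end in -h yet inflect differently (pipih, ribnhoth), so the final letter is not what conditions the rule; the number of vowels is.
"gogofan" has 3 vowels. The stems with 3 vowels (mabuduv → mabuduvast, renwivir → renwivirast) add -ast.
The other patterns: stems with 1 vowel repeat the first consonant+vowel as a prefix; stems with 2 vowels delete the last vowel and add -oth.
So gogofan → gogofanast.

gogofanast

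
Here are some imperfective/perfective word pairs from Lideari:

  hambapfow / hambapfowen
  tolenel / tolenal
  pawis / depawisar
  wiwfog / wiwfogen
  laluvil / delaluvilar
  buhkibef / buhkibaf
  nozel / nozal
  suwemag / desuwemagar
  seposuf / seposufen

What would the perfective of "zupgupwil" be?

"zupgupwil" has last vowel 'i'. The stems whose last vowel is 'i' (laluvil → delaluvilar, pawis → depawisar) add de- … -ar around the stem.
So zupgupwil → dezupgupwilar.

dezupgupwilar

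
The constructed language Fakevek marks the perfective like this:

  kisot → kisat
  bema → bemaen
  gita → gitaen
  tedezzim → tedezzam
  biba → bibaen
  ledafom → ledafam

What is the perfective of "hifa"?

biba and kisot both have 2 vowels yet inflect differently (bibaen, kisat), so the number of vowels is not what conditions the rule; the final letter is.
"hifa" ends in -a. The stems ending in -a (biba → bibaen, bema → bemaen, gita → gitaen) add -en.
The other pattern: stems ending in -m or -t change the last vowel to 'a'.
So hifa → hifaen.

hifaen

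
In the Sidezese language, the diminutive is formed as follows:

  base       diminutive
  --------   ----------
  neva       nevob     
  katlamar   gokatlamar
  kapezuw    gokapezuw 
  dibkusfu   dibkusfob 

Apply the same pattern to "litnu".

litnob

dibkusfu and kapezuw both have last vowel 'u' yet inflect differently (dibkusfob, gokapezuw), so the last vowel is not what conditions the rule; whether the stem ends in a vowel or a consonant is.
"litnu" ends in a vowel. The stems ending in a vowel (neva → nevob, dibkusfu → dibkusfob) drop the final letter and add -ob.
The other pattern: stems ending in a consonant add the prefix go-.
So litnu → litnob.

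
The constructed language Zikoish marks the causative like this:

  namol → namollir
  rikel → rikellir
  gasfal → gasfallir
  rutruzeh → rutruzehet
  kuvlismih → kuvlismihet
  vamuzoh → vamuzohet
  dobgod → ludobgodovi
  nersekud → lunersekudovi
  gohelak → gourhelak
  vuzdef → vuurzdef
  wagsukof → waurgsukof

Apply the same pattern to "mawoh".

"mawoh" ends in -h. The stems ending in -h (rutruzeh → rutruzehet, kuvlismih → kuvlismihet, vamuzoh → vamuzohet) add -et.
So mawoh → mawohet.

mawohet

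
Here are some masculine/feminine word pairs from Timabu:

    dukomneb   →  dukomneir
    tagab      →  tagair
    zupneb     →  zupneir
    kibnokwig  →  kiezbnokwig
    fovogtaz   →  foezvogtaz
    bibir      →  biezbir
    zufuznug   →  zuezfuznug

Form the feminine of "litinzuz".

tagab and fovogtaz both have last vowel 'a' yet inflect differently (tagair, foezvogtaz), so the last vowel is not what conditions the rule; the final letter is.
"litinzuz" ends in -z. The one such stem in the data (fovogtaz → foezvogtaz) inserts -ez- after the first vowel (as do kibnokwig, bibir), so the same rule applies.
So litinzuz → lieztinzuz.

lieztinzuz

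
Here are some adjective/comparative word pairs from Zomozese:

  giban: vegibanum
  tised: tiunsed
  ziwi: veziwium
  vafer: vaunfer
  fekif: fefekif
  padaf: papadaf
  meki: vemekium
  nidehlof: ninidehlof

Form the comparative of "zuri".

vezurium

fekif and ziwi both have last vowel 'i' yet inflect differently (fefekif, veziwium), so the last vowel is not what conditions the rule; the final letter is.
"zuri" ends in -i. The stems ending in -i (ziwi → veziwium, meki → vemekium) add ve- … -um around the stem.
So zuri → vezurium.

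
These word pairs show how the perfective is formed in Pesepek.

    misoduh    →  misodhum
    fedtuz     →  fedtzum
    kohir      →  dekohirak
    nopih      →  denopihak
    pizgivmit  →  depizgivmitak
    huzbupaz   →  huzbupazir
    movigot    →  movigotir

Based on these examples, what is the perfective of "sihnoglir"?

desihnoglirak

misoduh and nopih both end in -h yet inflect differently (misodhum, denopihak), so the final letter is not what conditions the rule; the last vowel is.
"sihnoglir" has last vowel 'i'. The stems whose last vowel is 'i' (kohir → dekohirak, nopih → denopihak, pizgivmit → depizgivmitak) add de- … -ak around the stem.
The other patterns: stems whose last vowel is 'u' delete the last vowel and add -um; stems whose last vowel is 'a' or 'o' add -ir.
So sihnoglir → desihnoglirak.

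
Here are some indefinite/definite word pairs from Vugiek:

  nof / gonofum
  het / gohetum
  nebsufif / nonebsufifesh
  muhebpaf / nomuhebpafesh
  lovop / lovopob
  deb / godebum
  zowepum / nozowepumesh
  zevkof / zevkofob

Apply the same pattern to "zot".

nof and zevkof both end in -f yet inflect differently (gonofum, zevkofob), so the final letter is not what conditions the rule; the number of vowels is.
"zot" has 1 vowel. The stems with 1 vowel (deb → godebum, nof → gonofum, het → gohetum) add go- … -um around the stem.
The other patterns: stems with 2 vowels add -ob; stems with 3 vowels add no- … -esh around the stem.
So zot → gozotum.

gozotum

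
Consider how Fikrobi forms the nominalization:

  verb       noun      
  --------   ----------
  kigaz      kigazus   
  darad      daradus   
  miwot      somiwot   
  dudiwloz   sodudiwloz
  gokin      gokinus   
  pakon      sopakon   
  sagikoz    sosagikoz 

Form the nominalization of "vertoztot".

"vertoztot" has last vowel 'o'. The stems whose last vowel is 'o' (dudiwloz → sodudiwloz, pakon → sopakon, miwot → somiwot) add the prefix so-.
So vertoztot → sovertoztot.

sovertoztot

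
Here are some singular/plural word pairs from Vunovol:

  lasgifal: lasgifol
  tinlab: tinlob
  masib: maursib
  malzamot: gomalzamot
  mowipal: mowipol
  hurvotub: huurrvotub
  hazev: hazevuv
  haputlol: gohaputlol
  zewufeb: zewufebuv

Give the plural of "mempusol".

gomempusol

zewufeb and tinlab both end in -b yet inflect differently (zewufebuv, tinlob), so the final letter is not what conditions the rule; the last vowel is.
"mempusol" has last vowel 'o'. The stems whose last vowel is 'o' (haputlol → gohaputlol, malzamot → gomalzamot) add the prefix go-.
The other patterns: stems whose last vowel is 'e' add -uv; stems whose last vowel is 'a' change the last vowel to 'o'; stems whose last vowel is 'i' or 'u' insert -ur- after the first vowel.
So mempusol → gomempusol.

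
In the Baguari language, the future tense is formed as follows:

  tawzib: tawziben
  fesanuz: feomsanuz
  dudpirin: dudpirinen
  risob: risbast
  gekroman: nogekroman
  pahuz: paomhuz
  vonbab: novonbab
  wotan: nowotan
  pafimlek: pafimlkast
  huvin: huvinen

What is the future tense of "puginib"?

puginiben

risob and tawzib both end in -b yet inflect differently (risbast, tawziben), so the final letter is not what conditions the rule; the last vowel is.
"puginib" has last vowel 'i'. The stems whose last vowel is 'i' (dudpirin → dudpirinen, tawzib → tawziben, huvin → huvinen) add -en.
So puginib → puginiben.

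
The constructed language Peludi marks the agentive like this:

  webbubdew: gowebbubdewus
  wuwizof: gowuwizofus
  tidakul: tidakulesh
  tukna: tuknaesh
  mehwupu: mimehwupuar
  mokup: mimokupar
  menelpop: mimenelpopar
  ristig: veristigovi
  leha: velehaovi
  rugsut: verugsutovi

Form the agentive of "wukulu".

tukna and leha both end in -a yet inflect differently (tuknaesh, velehaovi), so the final letter is not what conditions the rule; the first letter is.
"wukulu" begins with w-. The stems beginning with w- (webbubdew → gowebbubdewus, wuwizof → gowuwizofus) add go- … -us around the stem.
The other patterns: stems beginning with t- add -esh; stems beginning with m- add mi- … -ar around the stem; stems beginning with l- or r- add ve- … -ovi around the stem.
So wukulu → gowukuluus.

gowukuluus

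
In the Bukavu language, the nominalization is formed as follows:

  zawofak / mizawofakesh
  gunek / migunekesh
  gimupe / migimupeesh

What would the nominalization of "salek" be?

misalekesh

Every pair shown (zawofak → mizawofakesh, gunek → migunekesh, gimupe → migimupeesh) follows the same rule: add mi- … -esh around the stem.
So salek → misalekesh.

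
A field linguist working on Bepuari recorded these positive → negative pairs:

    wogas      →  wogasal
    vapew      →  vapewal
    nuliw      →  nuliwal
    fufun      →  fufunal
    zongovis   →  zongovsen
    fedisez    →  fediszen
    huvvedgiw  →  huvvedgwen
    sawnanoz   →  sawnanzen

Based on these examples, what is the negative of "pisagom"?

wogas and zongovis both end in -s yet inflect differently (wogasal, zongovsen), so the final letter is not what conditions the rule; the number of vowels is.
"pisagom" has 3 vowels. The stems with 3 vowels (zongovis → zongovsen, fedisez → fediszen, huvvedgiw → huvvedgwen) delete the last vowel and add -en.
So pisagom → pisagmen.

pisagmen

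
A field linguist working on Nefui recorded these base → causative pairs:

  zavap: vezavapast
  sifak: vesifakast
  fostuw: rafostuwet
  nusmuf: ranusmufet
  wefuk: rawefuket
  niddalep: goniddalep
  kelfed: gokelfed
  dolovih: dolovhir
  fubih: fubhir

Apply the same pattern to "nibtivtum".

sifak and wefuk both end in -k yet inflect differently (vesifakast, rawefuket), so the final letter is not what conditions the rule; the last vowel is.
"nibtivtum" has last vowel 'u'. The stems whose last vowel is 'u' (fostuw → rafostuwet, nusmuf → ranusmufet, wefuk → rawefuket) add ra- … -et around the stem.
So nibtivtum → ranibtivtumet.

ranibtivtumet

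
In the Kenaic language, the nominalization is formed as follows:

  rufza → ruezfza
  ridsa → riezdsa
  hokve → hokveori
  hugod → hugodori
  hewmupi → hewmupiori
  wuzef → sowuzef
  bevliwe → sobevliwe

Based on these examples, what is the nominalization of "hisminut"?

hisminutori

"hisminut" begins with h-. The stems beginning with h- (hokve → hokveori, hugod → hugodori, hewmupi → hewmupiori) add -ori.
So hisminut → hisminutori.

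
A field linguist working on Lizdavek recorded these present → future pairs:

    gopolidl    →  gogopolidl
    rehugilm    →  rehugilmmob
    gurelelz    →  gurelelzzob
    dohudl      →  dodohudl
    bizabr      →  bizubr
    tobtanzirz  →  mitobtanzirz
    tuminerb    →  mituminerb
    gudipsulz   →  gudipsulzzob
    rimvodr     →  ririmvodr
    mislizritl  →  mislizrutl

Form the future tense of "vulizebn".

vulizubn

gudipsulz and tobtanzirz both end in -z yet inflect differently (gudipsulzzob, mitobtanzirz), so the final letter is not what conditions the rule; the second-to-last letter is.
"vulizebn" has second-to-last letter 'b'. The one such stem in the data (bizabr → bizubr) changes the last vowel to 'u' (as does mislizritl), so the same rule applies.
The other patterns: stems whose second-to-last letter is 'l' double the final consonant and add -ob; stems whose second-to-last letter is 'd' repeat the first consonant+vowel as a prefix; stems whose second-to-last letter is 'r' add the prefix mi-.
So vulizebn → vulizubn.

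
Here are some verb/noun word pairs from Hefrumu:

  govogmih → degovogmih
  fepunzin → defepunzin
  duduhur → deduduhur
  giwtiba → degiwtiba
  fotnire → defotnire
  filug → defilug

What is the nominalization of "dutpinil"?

dedutpinil

Every pair shown (govogmih → degovogmih, fepunzin → defepunzin, duduhur → deduduhur, …) follows the same rule: add the prefix de-.
So dutpinil → dedutpinil.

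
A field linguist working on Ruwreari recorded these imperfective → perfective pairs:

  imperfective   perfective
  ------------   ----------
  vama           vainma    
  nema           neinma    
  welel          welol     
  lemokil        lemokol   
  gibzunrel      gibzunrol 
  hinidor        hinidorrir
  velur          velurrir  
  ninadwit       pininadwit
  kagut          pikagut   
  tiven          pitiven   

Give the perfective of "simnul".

lemokil and ninadwit both have last vowel 'i' yet inflect differently (lemokol, pininadwit), so the last vowel is not what conditions the rule; the final letter is.
"simnul" ends in -l. The stems ending in -l (welel → welol, lemokil → lemokol, gibzunrel → gibzunrol) change the last vowel to 'o'.
The other patterns: stems ending in -a insert -in- after the first vowel; stems ending in -r double the final consonant and add -ir; stems ending in -n or -t add the prefix pi-.
So simnul → simnol.

simnol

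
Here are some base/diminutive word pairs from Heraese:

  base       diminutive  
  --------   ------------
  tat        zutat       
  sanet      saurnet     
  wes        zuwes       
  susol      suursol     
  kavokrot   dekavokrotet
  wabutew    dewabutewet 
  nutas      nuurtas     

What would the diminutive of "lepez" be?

leurpez

tat and sanet both end in -t yet inflect differently (zutat, saurnet), so the final letter is not what conditions the rule; the number of vowels is.
"lepez" has 2 vowels. The stems with 2 vowels (sanet → saurnet, susol → suursol, nutas → nuurtas) insert -ur- after the first vowel.
So lepez → leurpez.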